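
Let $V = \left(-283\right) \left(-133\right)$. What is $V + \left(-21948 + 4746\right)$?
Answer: $20437$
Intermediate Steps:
$V = 37639$
$V + \left(-21948 + 4746\right) = 37639 + \left(-21948 + 4746\right) = 37639 - 17202 = 20437$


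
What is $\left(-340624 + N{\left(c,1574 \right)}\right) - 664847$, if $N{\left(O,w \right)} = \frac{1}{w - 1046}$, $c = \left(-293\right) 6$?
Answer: $- \frac{530888687}{528} \approx -1.0055 \cdot 10^{6}$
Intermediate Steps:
$c = -1758$
$N{\left(O,w \right)} = \frac{1}{-1046 + w}$
$\left(-340624 + N{\left(c,1574 \right)}\right) - 664847 = \left(-340624 + \frac{1}{-1046 + 1574}\right) - 664847 = \left(-340624 + \frac{1}{528}\right) - 664847 = - \frac{179849471}{528} - 664847 = - \frac{530888687}{528}$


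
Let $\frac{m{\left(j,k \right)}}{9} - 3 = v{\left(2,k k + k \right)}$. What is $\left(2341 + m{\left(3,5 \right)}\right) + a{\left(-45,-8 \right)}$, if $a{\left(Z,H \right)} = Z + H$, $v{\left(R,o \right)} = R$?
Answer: $2333$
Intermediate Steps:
$m{\left(j,k \right)} = 45$ ($m{\left(j,k \right)} = 27 + 9 \cdot 2 = 27 + 18 = 45$)
$a{\left(Z,H \right)} = H + Z$
$\left(2341 + m{\left(3,5 \right)}\right) + a{\left(-45,-8 \right)} = \left(2341 + 45\right) - 53 = 2386 - 53 = 2333$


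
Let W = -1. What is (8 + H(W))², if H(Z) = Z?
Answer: 49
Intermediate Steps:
(8 + H(W))² = (8 - 1)² = 7² = 49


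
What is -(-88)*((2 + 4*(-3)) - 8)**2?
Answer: 28512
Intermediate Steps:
-(-88)*((2 + 4*(-3)) - 8)**2 = -(-88)*((2 - 12) - 8)**2 = -(-88)*(-10 - 8)**2 = -(-88)*(-18)**2 = -(-88)*324 = -1*(-28512) = 28512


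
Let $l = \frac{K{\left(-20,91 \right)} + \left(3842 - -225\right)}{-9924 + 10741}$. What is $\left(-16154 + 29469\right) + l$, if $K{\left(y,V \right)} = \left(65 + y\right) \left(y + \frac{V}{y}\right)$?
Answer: $\frac{43525269}{3268} \approx 13319.0$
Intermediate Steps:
$l = \frac{11849}{3268}$ ($l = \frac{\left(91 + \left(-20\right)^{2} + 65 \left(-20\right) + 65 \cdot 91 \frac{1}{-20}\right) + \left(3842 - -225\right)}{-9924 + 10741} = \frac{\left(91 + 400 - 1300 + 65 \cdot 91 \left(- \frac{1}{20}\right)\right) + \left(3842 + 225\right)}{817} = \left(\left(91 + 400 - 1300 - \frac{1183}{4}\right) + 4067\right) \frac{1}{817} = \left(- \frac{4419}{4} + 4067\right) \frac{1}{817} = \frac{11849}{4} \cdot \frac{1}{817} = \frac{11849}{3268} \approx 3.6258$)
$\left(-16154 + 29469\right) + l = \left(-16154 + 29469\right) + \frac{11849}{3268} = 13315 + \frac{11849}{3268} = \frac{43525269}{3268}$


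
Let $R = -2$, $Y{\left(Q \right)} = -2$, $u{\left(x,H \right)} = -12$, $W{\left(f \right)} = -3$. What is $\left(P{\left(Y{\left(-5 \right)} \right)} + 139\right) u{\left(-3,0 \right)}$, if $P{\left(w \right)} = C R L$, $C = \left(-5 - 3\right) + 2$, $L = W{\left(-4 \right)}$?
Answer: $-1236$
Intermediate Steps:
$L = -3$
$C = -6$ ($C = -8 + 2 = -6$)
$P{\left(w \right)} = -36$ ($P{\left(w \right)} = - 6 \left(\left(-2\right) \left(-3\right)\right) = \left(-6\right) 6 = -36$)
$\left(P{\left(Y{\left(-5 \right)} \right)} + 139\right) u{\left(-3,0 \right)} = \left(-36 + 139\right) \left(-12\right) = 103 \left(-12\right) = -1236$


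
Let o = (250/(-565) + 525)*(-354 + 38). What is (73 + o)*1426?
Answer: -26698500326/113 ≈ -2.3627e+8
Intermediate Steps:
o = -18730900/113 (o = (250*(-1/565) + 525)*(-316) = (-50/113 + 525)*(-316) = (59275/113)*(-316) = -18730900/113 ≈ -1.6576e+5)
(73 + o)*1426 = (73 - 18730900/113)*1426 = -18722651/113*1426 = -26698500326/113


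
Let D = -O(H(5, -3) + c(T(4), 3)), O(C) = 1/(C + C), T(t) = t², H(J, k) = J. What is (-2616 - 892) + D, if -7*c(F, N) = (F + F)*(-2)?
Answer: -694591/198 ≈ -3508.0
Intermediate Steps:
c(F, N) = 4*F/7 (c(F, N) = -(F + F)*(-2)/7 = -2*F*(-2)/7 = -(-4)*F/7 = 4*F/7)
O(C) = 1/(2*C)
D = -7/198 (D = -1/(2*(5 + (4/7)*4²)) = -1/(2*(5 + (4/7)*16)) = -1/(2*(5 + 64/7)) = -1/(2*99/7) = -7/(2*99) = -1*7/198 = -7/198 ≈ -0.035354)
(-2616 - 892) + D = (-2616 - 892) - 7/198 = -3508 - 7/198 = -694591/198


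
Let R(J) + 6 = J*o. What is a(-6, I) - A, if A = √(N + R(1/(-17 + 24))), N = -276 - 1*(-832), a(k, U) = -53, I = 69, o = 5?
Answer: -53 - √26985/7 ≈ -76.467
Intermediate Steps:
R(J) = -6 + 5*J (R(J) = -6 + J*5 = -6 + 5*J)
N = 556 (N = -276 + 832 = 556)
A = √26985/7 (A = √(556 + (-6 + 5/(-17 + 24))) = √(556 + (-6 + 5/7)) = √(556 - 37/7) = √(3855/7) = √26985/7 ≈ 23.467)
a(-6, I) - A = -53 - √26985/7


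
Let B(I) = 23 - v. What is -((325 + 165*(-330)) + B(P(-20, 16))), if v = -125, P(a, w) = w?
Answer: 53977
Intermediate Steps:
B(I) = 148 (B(I) = 23 - 1*(-125) = 23 + 125 = 148)
-((325 + 165*(-330)) + B(P(-20, 16))) = -((325 + 165*(-330)) + 148) = -((325 - 54450) + 148) = -(-54125 + 148) = -1*(-53977) = 53977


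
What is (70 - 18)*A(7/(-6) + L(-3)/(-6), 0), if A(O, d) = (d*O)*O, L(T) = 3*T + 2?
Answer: 0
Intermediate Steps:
L(T) = 2 + 3*T
A(O, d) = d*O² (A(O, d) = (O*d)*O = d*O²)
(70 - 18)*A(7/(-6) + L(-3)/(-6), 0) = (70 - 18)*(0*(7/(-6) + (2 + 3*(-3))/(-6))²) = 52*(0*(7*(-⅙) + (2 - 9)*(-⅙))²) = 52*(0*(-7/6 - 7*(-⅙))²) = 52*(0*(-7/6 + 7/6)²) = 52*(0*0²) = 52*(0*0) = 52*0 = 0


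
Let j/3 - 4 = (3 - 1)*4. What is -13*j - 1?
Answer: -469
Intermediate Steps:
j = 36 (j = 12 + 3*((3 - 1)*4) = 12 + 3*(2*4) = 12 + 3*8 = 12 + 24 = 36)
-13*j - 1 = -13*36 - 1 = -468 - 1 = -469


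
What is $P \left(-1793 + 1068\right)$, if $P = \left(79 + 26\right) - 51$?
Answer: $-39150$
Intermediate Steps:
$P = 54$ ($P = 105 - 51 = 54$)
$P \left(-1793 + 1068\right) = 54 \left(-1793 + 1068\right) = 54 \left(-725\right) = -39150$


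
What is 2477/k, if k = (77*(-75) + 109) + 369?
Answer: -2477/5297 ≈ -0.46762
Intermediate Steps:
k = -5297 (k = (-5775 + 109) + 369 = -5666 + 369 = -5297)
2477/k = 2477/(-5297) = 2477*(-1/5297) = -2477/5297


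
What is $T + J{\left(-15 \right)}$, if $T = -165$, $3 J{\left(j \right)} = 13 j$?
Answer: $-230$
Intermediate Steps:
$J{\left(j \right)} = \frac{13 j}{3}$
$T + J{\left(-15 \right)} = -165 + \frac{13}{3} \left(-15\right) = -165 - 65 = -230$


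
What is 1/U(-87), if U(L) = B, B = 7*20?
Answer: 1/140 ≈ 0.0071429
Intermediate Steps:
B = 140
U(L) = 140
1/U(-87) = 1/140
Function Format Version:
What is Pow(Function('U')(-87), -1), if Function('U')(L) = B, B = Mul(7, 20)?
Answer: Rational(1, 140) ≈ 0.0071429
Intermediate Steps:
B = 140
Function('U')(L) = 140
Pow(Function('U')(-87), -1) = Pow(140, -1) = Rational(1, 140)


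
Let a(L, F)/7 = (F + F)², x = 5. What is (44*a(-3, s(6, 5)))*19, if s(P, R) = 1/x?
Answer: 23408/25 ≈ 936.32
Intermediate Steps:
s(P, R) = ⅕ (s(P, R) = 1/5 = ⅕)
a(L, F) = 28*F² (a(L, F) = 7*(F + F)² = 7*(2*F)² = 7*(4*F²) = 28*F²)
(44*a(-3, s(6, 5)))*19 = (44*(28*(⅕)²))*19 = (44*(28*(1/25)))*19 = (44*(28/25))*19 = (1232/25)*19 = 23408/25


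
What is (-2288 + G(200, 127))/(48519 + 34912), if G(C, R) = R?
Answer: -2161/83431 ≈ -0.025902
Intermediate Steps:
(-2288 + G(200, 127))/(48519 + 34912) = (-2288 + 127)/(48519 + 34912) = -2161/83431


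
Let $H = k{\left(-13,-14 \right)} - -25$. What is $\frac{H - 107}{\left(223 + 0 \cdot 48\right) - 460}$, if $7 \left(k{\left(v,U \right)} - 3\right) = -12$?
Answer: $\frac{565}{1659} \approx 0.34057$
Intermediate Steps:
$k{\left(v,U \right)} = \frac{9}{7}$ ($k{\left(v,U \right)} = 3 + \frac{1}{7} \left(-12\right) = 3 - \frac{12}{7} = \frac{9}{7}$)
$H = \frac{184}{7}$ ($H = \frac{9}{7} - -25 = \frac{9}{7} + 25 = \frac{184}{7} \approx 26.286$)
$\frac{H - 107}{\left(223 + 0 \cdot 48\right) - 460} = \frac{\frac{184}{7} - 107}{\left(223 + 0 \cdot 48\right) - 460} = - \frac{565}{7 \left(\left(223 + 0\right) - 460\right)} = - \frac{565}{7 \left(223 - 460\right)} = - \frac{565}{7 \left(-237\right)} = \left(- \frac{565}{7}\right) \left(- \frac{1}{237}\right) = \frac{565}{1659}$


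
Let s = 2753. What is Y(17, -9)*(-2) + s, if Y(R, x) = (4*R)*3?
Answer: 2345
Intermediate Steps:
Y(R, x) = 12*R
Y(17, -9)*(-2) + s = (12*17)*(-2) + 2753 = 204*(-2) + 2753 = -408 + 2753 = 2345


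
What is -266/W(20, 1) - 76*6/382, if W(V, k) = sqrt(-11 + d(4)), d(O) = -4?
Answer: -228/191 + 266*I*sqrt(15)/15 ≈ -1.1937 + 68.681*I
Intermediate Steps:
W(V, k) = I*sqrt(15) (W(V, k) = sqrt(-11 - 4) = sqrt(-15) = I*sqrt(15))
-266/W(20, 1) - 76*6/382 = -266*(-I*sqrt(15)/15) - 76*6/382 = -(-266)*I*sqrt(15)/15 - 456*1/382 = 266*I*sqrt(15)/15 - 228/191 = -228/191 + 266*I*sqrt(15)/15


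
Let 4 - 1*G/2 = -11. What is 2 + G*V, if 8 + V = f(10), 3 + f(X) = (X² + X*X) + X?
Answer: 5972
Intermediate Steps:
G = 30 (G = 8 - 2*(-11) = 8 + 22 = 30)
f(X) = -3 + X + 2*X² (f(X) = -3 + ((X² + X*X) + X) = -3 + ((X² + X²) + X) = -3 + (2*X² + X) = -3 + (X + 2*X²) = -3 + X + 2*X²)
V = 199 (V = -8 + (-3 + 10 + 2*10²) = -8 + (-3 + 10 + 2*100) = -8 + (-3 + 10 + 200) = -8 + 207 = 199)
2 + G*V = 2 + 30*199 = 2 + 5970 = 5972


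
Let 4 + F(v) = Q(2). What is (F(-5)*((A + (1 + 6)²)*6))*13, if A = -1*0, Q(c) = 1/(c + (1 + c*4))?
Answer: -164346/11 ≈ -14941.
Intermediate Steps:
Q(c) = 1/(1 + 5*c) (Q(c) = 1/(c + (1 + 4*c)) = 1/(1 + 5*c))
F(v) = -43/11 (F(v) = -4 + 1/(1 + 5*2) = -4 + 1/(1 + 10) = -4 + 1/11 = -43/11)
A = 0
(F(-5)*((A + (1 + 6)²)*6))*13 = -43*(0 + (1 + 6)²)*6/11*13 = -43*(0 + 7²)*6/11*13 = -43*(0 + 49)*6/11*13 = -2107*6/11*13 = -43/11*294*13 = -12642/11*13 = -164346/11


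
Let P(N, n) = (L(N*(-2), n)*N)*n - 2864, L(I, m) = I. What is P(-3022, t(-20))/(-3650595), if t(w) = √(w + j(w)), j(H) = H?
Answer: 2864/3650595 + 36529936*I*√10/3650595 ≈ 0.00078453 + 31.644*I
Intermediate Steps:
t(w) = √2*√w (t(w) = √(w + w) = √(2*w) = √2*√w)
P(N, n) = -2864 - 2*n*N² (P(N, n) = ((N*(-2))*N)*n - 2864 = ((-2*N)*N)*n - 2864 = (-2*N²)*n - 2864 = -2*n*N² - 2864 = -2864 - 2*n*N²)
P(-3022, t(-20))/(-3650595) = (-2864 - 2*√2*√(-20)*(-3022)²)/(-3650595) = (-2864 - 2*√2*(2*I*√5)*9132484)*(-1/3650595) = (-2864 - 2*2*I*√10*9132484)*(-1/3650595) = (-2864 - 36529936*I*√10)*(-1/3650595) = 2864/3650595 + 36529936*I*√10/3650595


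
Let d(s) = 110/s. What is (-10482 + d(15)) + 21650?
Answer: 33526/3 ≈ 11175.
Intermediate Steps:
(-10482 + d(15)) + 21650 = (-10482 + 110/15) + 21650 = (-10482 + 110*(1/15)) + 21650 = (-10482 + 22/3) + 21650 = -31424/3 + 21650 = 33526/3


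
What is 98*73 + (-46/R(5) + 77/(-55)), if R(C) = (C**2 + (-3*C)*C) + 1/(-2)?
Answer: 3612523/505 ≈ 7153.5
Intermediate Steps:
R(C) = -1/2 - 2*C**2 (R(C) = (C**2 - 3*C**2) - 1/2 = -2*C**2 - 1/2 = -1/2 - 2*C**2)
98*73 + (-46/R(5) + 77/(-55)) = 98*73 + (-46/(-1/2 - 2*5**2) + 77/(-55)) = 7154 + (-46/(-1/2 - 2*25) + 77*(-1/55)) = 7154 + (-46/(-1/2 - 50) - 7/5) = 7154 + (-46/(-101/2) - 7/5) = 7154 + (-46*(-2/101) - 7/5) = 7154 + (92/101 - 7/5) = 7154 - 247/505 = 3612523/505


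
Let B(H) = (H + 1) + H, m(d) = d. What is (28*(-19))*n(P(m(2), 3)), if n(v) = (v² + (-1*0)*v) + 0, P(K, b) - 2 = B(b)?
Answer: -43092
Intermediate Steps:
B(H) = 1 + 2*H (B(H) = (1 + H) + H = 1 + 2*H)
P(K, b) = 3 + 2*b (P(K, b) = 2 + (1 + 2*b) = 3 + 2*b)
n(v) = v² (n(v) = (v² + 0*v) + 0 = (v² + 0) + 0 = v² + 0 = v²)
(28*(-19))*n(P(m(2), 3)) = (28*(-19))*(3 + 2*3)² = -532*(3 + 6)² = -532*9² = -532*81 = -43092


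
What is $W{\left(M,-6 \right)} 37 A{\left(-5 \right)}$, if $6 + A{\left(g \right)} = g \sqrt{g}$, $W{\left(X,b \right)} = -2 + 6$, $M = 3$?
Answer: $-888 - 740 i \sqrt{5} \approx -888.0 - 1654.7 i$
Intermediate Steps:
$W{\left(X,b \right)} = 4$
$A{\left(g \right)} = -6 + g^{\frac{3}{2}}$ ($A{\left(g \right)} = -6 + g \sqrt{g} = -6 + g^{\frac{3}{2}}$)
$W{\left(M,-6 \right)} 37 A{\left(-5 \right)} = 4 \cdot 37 \left(-6 + \left(-5\right)^{\frac{3}{2}}\right) = 148 \left(-6 - 5 i \sqrt{5}\right) = -888 - 740 i \sqrt{5}$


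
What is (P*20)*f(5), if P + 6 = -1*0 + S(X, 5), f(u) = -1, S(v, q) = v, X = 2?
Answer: 80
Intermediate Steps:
P = -4 (P = -6 + (-1*0 + 2) = -6 + (0 + 2) = -6 + 2 = -4)
(P*20)*f(5) = -4*20*(-1) = -80*(-1) = 80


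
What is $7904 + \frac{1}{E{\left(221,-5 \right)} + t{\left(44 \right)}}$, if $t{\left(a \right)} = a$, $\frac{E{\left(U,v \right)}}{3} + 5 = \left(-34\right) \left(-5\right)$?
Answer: $\frac{4260257}{539} \approx 7904.0$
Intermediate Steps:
$E{\left(U,v \right)} = 495$ ($E{\left(U,v \right)} = -15 + 3 \left(\left(-34\right) \left(-5\right)\right) = -15 + 3 \cdot 170 = -15 + 510 = 495$)
$7904 + \frac{1}{E{\left(221,-5 \right)} + t{\left(44 \right)}} = 7904 + \frac{1}{495 + 44} = 7904 + \frac{1}{539} = \frac{4260257}{539}$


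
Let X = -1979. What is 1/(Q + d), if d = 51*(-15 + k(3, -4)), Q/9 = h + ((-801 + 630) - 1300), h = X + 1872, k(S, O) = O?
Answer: -1/15171 ≈ -6.5915e-5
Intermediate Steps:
h = -107 (h = -1979 + 1872 = -107)
Q = -14202 (Q = 9*(-107 + ((-801 + 630) - 1300)) = 9*(-107 + (-171 - 1300)) = 9*(-107 - 1471) = 9*(-1578) = -14202)
d = -969 (d = 51*(-15 - 4) = 51*(-19) = -969)
1/(Q + d) = 1/(-14202 - 969) = 1/(-15171) = -1/15171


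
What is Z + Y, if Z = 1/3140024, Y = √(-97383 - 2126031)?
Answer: 1/3140024 + 3*I*√247046 ≈ 3.1847e-7 + 1491.1*I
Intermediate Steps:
Y = 3*I*√247046 (Y = √(-2223414) = 3*I*√247046 ≈ 1491.1*I)
Z = 1/3140024 ≈ 3.1847e-7
Z + Y = 1/3140024 + 3*I*√247046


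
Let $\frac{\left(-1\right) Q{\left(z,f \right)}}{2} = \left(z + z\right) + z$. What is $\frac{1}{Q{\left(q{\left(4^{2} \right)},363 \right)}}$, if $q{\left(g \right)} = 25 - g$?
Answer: $- \frac{1}{54} \approx -0.018519$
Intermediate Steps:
$Q{\left(z,f \right)} = - 6 z$ ($Q{\left(z,f \right)} = - 2 \left(\left(z + z\right) + z\right) = - 2 \left(2 z + z\right) = - 2 \cdot 3 z = - 6 z$)
$\frac{1}{Q{\left(q{\left(4^{2} \right)},363 \right)}} = \frac{1}{\left(-6\right) \left(25 - 4^{2}\right)} = \frac{1}{\left(-6\right) \left(25 - 16\right)} = \frac{1}{\left(-6\right) 9} = \frac{1}{-54} = - \frac{1}{54}$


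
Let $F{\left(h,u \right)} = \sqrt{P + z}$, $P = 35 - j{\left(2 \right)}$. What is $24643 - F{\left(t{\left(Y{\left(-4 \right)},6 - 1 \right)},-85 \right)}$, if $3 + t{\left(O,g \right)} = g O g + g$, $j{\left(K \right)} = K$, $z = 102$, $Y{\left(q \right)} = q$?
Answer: $24643 - 3 \sqrt{15} \approx 24631.0$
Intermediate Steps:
$P = 33$ ($P = 35 - 2 = 33$)
$t{\left(O,g \right)} = -3 + g + O g^{2}$ ($t{\left(O,g \right)} = -3 + \left(g O g + g\right) = -3 + \left(O g g + g\right) = -3 + \left(O g^{2} + g\right) = -3 + \left(g + O g^{2}\right) = -3 + g + O g^{2}$)
$F{\left(h,u \right)} = 3 \sqrt{15}$ ($F{\left(h,u \right)} = \sqrt{33 + 102} = \sqrt{135} = 3 \sqrt{15}$)
$24643 - F{\left(t{\left(Y{\left(-4 \right)},6 - 1 \right)},-85 \right)} = 24643 - 3 \sqrt{15}$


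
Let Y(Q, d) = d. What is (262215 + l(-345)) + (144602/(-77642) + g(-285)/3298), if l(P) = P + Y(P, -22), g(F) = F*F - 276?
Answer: 33527737656415/128031658 ≈ 2.6187e+5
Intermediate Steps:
g(F) = -276 + F² (g(F) = F² - 276 = -276 + F²)
l(P) = -22 + P (l(P) = P - 22 = -22 + P)
(262215 + l(-345)) + (144602/(-77642) + g(-285)/3298) = (262215 + (-22 - 345)) + (144602/(-77642) + (-276 + (-285)²)/3298) = (262215 - 367) + (144602*(-1/77642) + (-276 + 81225)*(1/3298)) = 261848 + (-72301/38821 + 80949*(1/3298)) = 261848 + (-72301/38821 + 80949/3298) = 261848 + 2904072431/128031658 = 33527737656415/128031658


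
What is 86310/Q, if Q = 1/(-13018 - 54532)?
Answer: -5830240500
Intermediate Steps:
Q = -1/67550 (Q = 1/(-67550) = -1/67550 ≈ -1.4804e-5)
86310/Q = 86310/(-1/67550) = 86310*(-67550) = -5830240500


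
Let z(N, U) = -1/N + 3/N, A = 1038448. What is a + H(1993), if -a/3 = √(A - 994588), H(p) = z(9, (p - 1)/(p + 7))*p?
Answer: 3986/9 - 6*√10965 ≈ -185.39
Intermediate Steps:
z(N, U) = 2/N
H(p) = 2*p/9 (H(p) = (2/9)*p = (2*(⅑))*p = 2*p/9)
a = -6*√10965 (a = -3*√(1038448 - 994588) = -6*√10965 ≈ -628.28)
a + H(1993) = -6*√10965 + (2/9)*1993 = -6*√10965 + 3986/9 = 3986/9 - 6*√10965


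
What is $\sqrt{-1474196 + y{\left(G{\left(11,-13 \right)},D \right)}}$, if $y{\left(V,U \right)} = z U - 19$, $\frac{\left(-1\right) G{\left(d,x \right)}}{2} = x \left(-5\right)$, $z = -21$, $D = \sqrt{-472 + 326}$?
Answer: $\sqrt{-1474215 - 21 i \sqrt{146}} \approx 0.1 - 1214.2 i$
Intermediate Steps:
$D = i \sqrt{146}$ ($D = \sqrt{-146} = i \sqrt{146} \approx 12.083 i$)
$G{\left(d,x \right)} = 10 x$ ($G{\left(d,x \right)} = - 2 x \left(-5\right) = - 2 \left(- 5 x\right) = 10 x$)
$y{\left(V,U \right)} = -19 - 21 U$ ($y{\left(V,U \right)} = - 21 U - 19 = -19 - 21 U$)
$\sqrt{-1474196 + y{\left(G{\left(11,-13 \right)},D \right)}} = \sqrt{-1474196 - \left(19 + 21 i \sqrt{146}\right)} = \sqrt{-1474215 - 21 i \sqrt{146}}$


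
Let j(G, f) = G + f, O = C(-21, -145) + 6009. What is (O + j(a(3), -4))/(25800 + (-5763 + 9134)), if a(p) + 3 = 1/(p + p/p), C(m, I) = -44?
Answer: 23833/116684 ≈ 0.20425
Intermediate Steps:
a(p) = -3 + 1/(1 + p) (a(p) = -3 + 1/(p + p/p) = -3 + 1/(p + 1) = -3 + 1/(1 + p))
O = 5965 (O = -44 + 6009 = 5965)
(O + j(a(3), -4))/(25800 + (-5763 + 9134)) = (5965 + ((-2 - 3*3)/(1 + 3) - 4))/(25800 + (-5763 + 9134)) = (5965 + ((-2 - 9)/4 - 4))/(25800 + 3371) = (5965 + ((¼)*(-11) - 4))/29171 = (5965 + (-11/4 - 4))*(1/29171) = (5965 - 27/4)*(1/29171) = (23833/4)*(1/29171) = 23833/116684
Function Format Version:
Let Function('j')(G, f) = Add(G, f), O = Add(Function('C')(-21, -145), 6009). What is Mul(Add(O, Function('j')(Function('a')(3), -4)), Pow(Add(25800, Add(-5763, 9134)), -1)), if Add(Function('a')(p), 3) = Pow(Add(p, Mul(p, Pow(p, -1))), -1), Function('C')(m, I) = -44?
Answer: Rational(23833, 116684) ≈ 0.20425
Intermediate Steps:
Function('a')(p) = Add(-3, Pow(Add(1, p), -1)) (Function('a')(p) = Add(-3, Pow(Add(p, Mul(p, Pow(p, -1))), -1)) = Add(-3, Pow(Add(p, 1), -1)) = Add(-3, Pow(Add(1, p), -1)))
O = 5965 (O = Add(-44, 6009) = 5965)
Mul(Add(O, Function('j')(Function('a')(3), -4)), Pow(Add(25800, Add(-5763, 9134)), -1)) = Mul(Add(5965, Add(Mul(Pow(Add(1, 3), -1), Add(-2, Mul(-3, 3))), -4)), Pow(Add(25800, Add(-5763, 9134)), -1)) = Mul(Add(5965, Add(Mul(Pow(4, -1), Add(-2, -9)), -4)), Pow(Add(25800, 3371), -1)) = Mul(Add(5965, Add(Mul(Rational(1, 4), -11), -4)), Pow(29171, -1)) = Mul(Add(5965, Add(Rational(-11, 4), -4)), Rational(1, 29171)) = Mul(Add(5965, Rational(-27, 4)), Rational(1, 29171)) = Mul(Rational(23833, 4), Rational(1, 29171)) = Rational(23833, 116684)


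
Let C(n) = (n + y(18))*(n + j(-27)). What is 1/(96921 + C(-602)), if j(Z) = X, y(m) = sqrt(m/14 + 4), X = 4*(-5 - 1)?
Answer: 3316411/1571211489291 + 626*sqrt(259)/1571211489291 ≈ 2.1171e-6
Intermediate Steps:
X = -24 (X = 4*(-6) = -24)
y(m) = sqrt(4 + m/14) (y(m) = sqrt(m*(1/14) + 4) = sqrt(m/14 + 4) = sqrt(4 + m/14))
j(Z) = -24
C(n) = (-24 + n)*(n + sqrt(259)/7) (C(n) = (n + sqrt(784 + 14*18)/14)*(n - 24) = (n + sqrt(784 + 252)/14)*(-24 + n) = (n + sqrt(1036)/14)*(-24 + n) = (n + (2*sqrt(259))/14)*(-24 + n) = (n + sqrt(259)/7)*(-24 + n) = (-24 + n)*(n + sqrt(259)/7))
1/(96921 + C(-602)) = 1/(96921 + ((-602)**2 - 24*(-602) - 24*sqrt(259)/7 + (1/7)*(-602)*sqrt(259))) = 1/(96921 + (362404 + 14448 - 24*sqrt(259)/7 - 86*sqrt(259))) = 1/(96921 + (376852 - 626*sqrt(259)/7)) = 1/(473773 - 626*sqrt(259)/7)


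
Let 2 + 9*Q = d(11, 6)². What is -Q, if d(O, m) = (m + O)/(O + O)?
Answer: 679/4356 ≈ 0.15588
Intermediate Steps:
d(O, m) = (O + m)/(2*O) (d(O, m) = (O + m)/((2*O)) = (O + m)*(1/(2*O)) = (O + m)/(2*O))
Q = -679/4356 (Q = -2/9 + ((½)*(11 + 6)/11)²/9 = -2/9 + ((½)*(1/11)*17)²/9 = -2/9 + (17/22)²/9 = -2/9 + (⅑)*(289/484) = -2/9 + 289/4356 = -679/4356 ≈ -0.15588)
-Q = -1*(-679/4356) = 679/4356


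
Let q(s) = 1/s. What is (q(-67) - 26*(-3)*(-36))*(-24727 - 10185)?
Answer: 6568238944/67 ≈ 9.8033e+7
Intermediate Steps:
(q(-67) - 26*(-3)*(-36))*(-24727 - 10185) = (1/(-67) - 26*(-3)*(-36))*(-24727 - 10185) = (-1/67 + 78*(-36))*(-34912) = (-1/67 - 2808)*(-34912) = -188137/67*(-34912) = 6568238944/67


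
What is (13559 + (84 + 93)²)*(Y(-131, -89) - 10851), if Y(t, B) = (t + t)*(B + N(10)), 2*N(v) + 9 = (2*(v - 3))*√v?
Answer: 612541648 - 82324592*√10 ≈ 3.5221e+8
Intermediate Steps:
N(v) = -9/2 + √v*(-6 + 2*v)/2 (N(v) = -9/2 + ((2*(v - 3))*√v)/2 = -9/2 + ((2*(-3 + v))*√v)/2 = -9/2 + ((-6 + 2*v)*√v)/2 = -9/2 + (√v*(-6 + 2*v))/2 = -9/2 + √v*(-6 + 2*v)/2)
Y(t, B) = 2*t*(-9/2 + B + 7*√10) (Y(t, B) = (t + t)*(B + (-9/2 + 10^(3/2) - 3*√10)) = (2*t)*(B + (-9/2 + 10*√10 - 3*√10)) = (2*t)*(B + (-9/2 + 7*√10)) = (2*t)*(-9/2 + B + 7*√10) = 2*t*(-9/2 + B + 7*√10))
(13559 + (84 + 93)²)*(Y(-131, -89) - 10851) = (13559 + (84 + 93)²)*(-131*(-9 + 2*(-89) + 14*√10) - 10851) = (13559 + 177²)*(-131*(-9 - 178 + 14*√10) - 10851) = (13559 + 31329)*(-131*(-187 + 14*√10) - 10851) = 44888*((24497 - 1834*√10) - 10851) = 44888*(13646 - 1834*√10) = 612541648 - 82324592*√10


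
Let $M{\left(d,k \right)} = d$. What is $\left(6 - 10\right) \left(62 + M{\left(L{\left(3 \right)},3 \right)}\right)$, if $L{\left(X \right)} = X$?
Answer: $-260$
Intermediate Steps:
$\left(6 - 10\right) \left(62 + M{\left(L{\left(3 \right)},3 \right)}\right) = \left(6 - 10\right) \left(62 + 3\right) = \left(-4\right) 65 = -260$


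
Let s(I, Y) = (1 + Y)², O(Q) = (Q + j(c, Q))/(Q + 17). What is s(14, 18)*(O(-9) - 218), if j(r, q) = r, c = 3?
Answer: -315875/4 ≈ -78969.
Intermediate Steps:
O(Q) = (3 + Q)/(17 + Q) (O(Q) = (Q + 3)/(Q + 17) = (3 + Q)/(17 + Q))
s(14, 18)*(O(-9) - 218) = (1 + 18)²*((3 - 9)/(17 - 9) - 218) = 19²*(-6/8 - 218) = 361*((⅛)*(-6) - 218) = 361*(-¾ - 218) = 361*(-875/4) = -315875/4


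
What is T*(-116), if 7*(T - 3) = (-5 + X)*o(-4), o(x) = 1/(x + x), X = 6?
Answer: -4843/14 ≈ -345.93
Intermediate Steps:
o(x) = 1/(2*x)
T = 167/56 (T = 3 + ((-5 + 6)*((½)/(-4)))/7 = 3 + (1*((½)*(-¼)))/7 = 3 + (1*(-⅛))/7 = 3 + (⅐)*(-⅛) = 3 - 1/56 = 167/56 ≈ 2.9821)
T*(-116) = (167/56)*(-116) = -4843/14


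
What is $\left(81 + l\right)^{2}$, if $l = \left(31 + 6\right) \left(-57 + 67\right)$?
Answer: $203401$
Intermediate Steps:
$l = 370$ ($l = 37 \cdot 10 = 370$)
$\left(81 + l\right)^{2} = \left(81 + 370\right)^{2} = 451^{2} = 203401$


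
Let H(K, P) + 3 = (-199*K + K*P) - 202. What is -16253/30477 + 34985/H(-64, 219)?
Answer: -72691570/3017223 ≈ -24.092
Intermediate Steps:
H(K, P) = -205 - 199*K + K*P (H(K, P) = -3 + ((-199*K + K*P) - 202) = -3 + (-202 - 199*K + K*P) = -205 - 199*K + K*P)
-16253/30477 + 34985/H(-64, 219) = -16253/30477 + 34985/(-205 - 199*(-64) - 64*219) = -16253*1/30477 + 34985/(-205 + 12736 - 14016) = -16253/30477 + 34985/(-1485) = -16253/30477 + 34985*(-1/1485) = -16253/30477 - 6997/297 = -72691570/3017223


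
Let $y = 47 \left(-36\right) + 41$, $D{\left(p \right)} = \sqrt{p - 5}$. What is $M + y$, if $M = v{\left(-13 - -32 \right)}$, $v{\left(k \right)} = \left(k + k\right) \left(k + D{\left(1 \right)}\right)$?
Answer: $-929 + 76 i \approx -929.0 + 76.0 i$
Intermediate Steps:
$D{\left(p \right)} = \sqrt{-5 + p}$
$v{\left(k \right)} = 2 k \left(k + 2 i\right)$ ($v{\left(k \right)} = \left(k + k\right) \left(k + \sqrt{-5 + 1}\right) = 2 k \left(k + \sqrt{-4}\right) = 2 k \left(k + 2 i\right)$)
$M = 722 + 76 i$ ($M = 2 \left(-13 - -32\right) \left(\left(-13 - -32\right) + 2 i\right) = 2 \left(-13 + 32\right) \left(\left(-13 + 32\right) + 2 i\right) = 2 \cdot 19 \left(19 + 2 i\right) = 722 + 76 i \approx 722.0 + 76.0 i$)
$y = -1651$ ($y = -1692 + 41 = -1651$)
$M + y = \left(722 + 76 i\right) - 1651 = -929 + 76 i$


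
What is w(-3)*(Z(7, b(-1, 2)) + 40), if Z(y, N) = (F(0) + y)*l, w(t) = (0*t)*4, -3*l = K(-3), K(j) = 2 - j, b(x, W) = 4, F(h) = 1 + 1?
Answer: 0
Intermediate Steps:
F(h) = 2
l = -5/3 (l = -(2 - 1*(-3))/3 = -(2 + 3)/3 = -⅓*5 = -5/3 ≈ -1.6667)
w(t) = 0 (w(t) = 0*4 = 0)
Z(y, N) = -10/3 - 5*y/3 (Z(y, N) = (2 + y)*(-5/3) = -10/3 - 5*y/3)
w(-3)*(Z(7, b(-1, 2)) + 40) = 0*((-10/3 - 5/3*7) + 40) = 0*((-10/3 - 35/3) + 40) = 0*(-15 + 40) = 0*25 = 0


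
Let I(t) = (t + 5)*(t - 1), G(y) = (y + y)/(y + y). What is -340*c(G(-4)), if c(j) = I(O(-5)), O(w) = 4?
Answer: -9180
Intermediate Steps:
G(y) = 1 (G(y) = (2*y)/((2*y)) = (2*y)*(1/(2*y)) = 1)
I(t) = (-1 + t)*(5 + t) (I(t) = (5 + t)*(-1 + t) = (-1 + t)*(5 + t))
c(j) = 27 (c(j) = -5 + 4² + 4*4 = -5 + 16 + 16 = 27)
-340*c(G(-4)) = -340*27 = -9180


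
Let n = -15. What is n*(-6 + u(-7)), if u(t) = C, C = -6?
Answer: 180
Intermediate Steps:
u(t) = -6
n*(-6 + u(-7)) = -15*(-6 - 6) = -15*(-12) = 180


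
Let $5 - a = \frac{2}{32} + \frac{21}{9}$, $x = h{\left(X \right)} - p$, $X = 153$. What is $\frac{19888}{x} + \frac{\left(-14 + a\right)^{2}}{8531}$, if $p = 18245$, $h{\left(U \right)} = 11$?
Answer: $- \frac{21413960867}{19910944512} \approx -1.0755$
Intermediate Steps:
$x = -18234$ ($x = 11 - 18245 = -18234$)
$a = \frac{125}{48}$ ($a = 5 - \left(\frac{2}{32} + \frac{21}{9}\right) = 5 - \left(2 \cdot \frac{1}{32} + 21 \cdot \frac{1}{9}\right) = 5 - \left(\frac{1}{16} + \frac{7}{3}\right) = 5 - \frac{115}{48} = \frac{125}{48} \approx 2.6042$)
$\frac{19888}{x} + \frac{\left(-14 + a\right)^{2}}{8531} = \frac{19888}{-18234} + \frac{\left(-14 + \frac{125}{48}\right)^{2}}{8531} = 19888 \left(- \frac{1}{18234}\right) + \left(- \frac{547}{48}\right)^{2} \cdot \frac{1}{8531} = - \frac{9944}{9117} + \frac{299209}{2304} \cdot \frac{1}{8531} = - \frac{9944}{9117} + \frac{299209}{19655424} = - \frac{21413960867}{19910944512}$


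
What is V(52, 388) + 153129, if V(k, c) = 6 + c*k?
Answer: 173311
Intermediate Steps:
V(52, 388) + 153129 = (6 + 388*52) + 153129 = (6 + 20176) + 153129 = 20182 + 153129 = 173311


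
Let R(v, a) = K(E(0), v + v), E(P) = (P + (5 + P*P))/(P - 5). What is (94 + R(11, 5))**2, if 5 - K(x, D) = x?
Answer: 10000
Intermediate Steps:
E(P) = (5 + P + P**2)/(-5 + P) (E(P) = (P + (5 + P**2))/(-5 + P) = (5 + P + P**2)/(-5 + P))
K(x, D) = 5 - x
R(v, a) = 6 (R(v, a) = 5 - (5 + 0 + 0**2)/(-5 + 0) = 5 - (5 + 0 + 0)/(-5) = 5 - (-1)*5/5 = 5 - 1*(-1) = 5 + 1 = 6)
(94 + R(11, 5))**2 = (94 + 6)**2 = 100**2 = 10000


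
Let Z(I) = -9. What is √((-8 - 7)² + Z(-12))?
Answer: 6*√6 ≈ 14.697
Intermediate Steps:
√((-8 - 7)² + Z(-12)) = √((-8 - 7)² - 9) = √((-15)² - 9) = √(225 - 9) = √216 = 6*√6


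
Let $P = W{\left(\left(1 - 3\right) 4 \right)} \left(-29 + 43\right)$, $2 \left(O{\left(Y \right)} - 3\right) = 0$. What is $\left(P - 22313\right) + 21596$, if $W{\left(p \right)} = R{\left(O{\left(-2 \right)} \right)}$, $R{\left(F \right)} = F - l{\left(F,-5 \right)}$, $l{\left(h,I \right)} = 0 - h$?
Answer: $-633$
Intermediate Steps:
$l{\left(h,I \right)} = - h$
$O{\left(Y \right)} = 3$ ($O{\left(Y \right)} = 3 + \frac{1}{2} \cdot 0 = 3 + 0 = 3$)
$R{\left(F \right)} = 2 F$ ($R{\left(F \right)} = F - - F = F + F = 2 F$)
$W{\left(p \right)} = 6$ ($W{\left(p \right)} = 2 \cdot 3 = 6$)
$P = 84$ ($P = 6 \left(-29 + 43\right) = 6 \cdot 14 = 84$)
$\left(P - 22313\right) + 21596 = \left(84 - 22313\right) + 21596 = -22229 + 21596 = -633$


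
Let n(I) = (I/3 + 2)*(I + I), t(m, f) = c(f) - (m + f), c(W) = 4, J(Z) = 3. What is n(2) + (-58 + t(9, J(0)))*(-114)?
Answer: 22604/3 ≈ 7534.7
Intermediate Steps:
t(m, f) = 4 - f - m (t(m, f) = 4 - (m + f) = 4 - (f + m) = 4 + (-f - m) = 4 - f - m)
n(I) = 2*I*(2 + I/3) (n(I) = (I*(⅓) + 2)*(2*I) = (I/3 + 2)*(2*I) = (2 + I/3)*(2*I) = 2*I*(2 + I/3))
n(2) + (-58 + t(9, J(0)))*(-114) = (⅔)*2*(6 + 2) + (-58 + (4 - 1*3 - 1*9))*(-114) = (⅔)*2*8 + (-58 + (4 - 3 - 9))*(-114) = 32/3 + (-58 - 8)*(-114) = 32/3 - 66*(-114) = 32/3 + 7524 = 22604/3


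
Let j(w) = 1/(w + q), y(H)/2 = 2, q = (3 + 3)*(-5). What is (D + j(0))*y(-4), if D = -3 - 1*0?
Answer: -182/15 ≈ -12.133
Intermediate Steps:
q = -30 (q = 6*(-5) = -30)
y(H) = 4 (y(H) = 2*2 = 4)
D = -3 (D = -3 + 0 = -3)
j(w) = 1/(-30 + w) (j(w) = 1/(w - 30) = 1/(-30 + w))
(D + j(0))*y(-4) = (-3 + 1/(-30 + 0))*4 = (-3 + 1/(-30))*4 = (-3 - 1/30)*4 = -91/30*4 = -182/15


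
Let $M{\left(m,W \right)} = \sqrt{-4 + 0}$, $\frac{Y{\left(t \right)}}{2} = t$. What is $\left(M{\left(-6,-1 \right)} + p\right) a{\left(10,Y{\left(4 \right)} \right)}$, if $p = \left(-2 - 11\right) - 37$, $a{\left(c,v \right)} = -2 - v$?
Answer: $500 - 20 i \approx 500.0 - 20.0 i$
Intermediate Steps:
$Y{\left(t \right)} = 2 t$
$M{\left(m,W \right)} = 2 i$ ($M{\left(m,W \right)} = \sqrt{-4} = 2 i$)
$p = -50$ ($p = \left(-2 - 11\right) - 37 = -13 - 37 = -50$)
$\left(M{\left(-6,-1 \right)} + p\right) a{\left(10,Y{\left(4 \right)} \right)} = \left(2 i - 50\right) \left(-2 - 2 \cdot 4\right) = \left(-50 + 2 i\right) \left(-2 - 8\right) = \left(-50 + 2 i\right) \left(-10\right) = 500 - 20 i$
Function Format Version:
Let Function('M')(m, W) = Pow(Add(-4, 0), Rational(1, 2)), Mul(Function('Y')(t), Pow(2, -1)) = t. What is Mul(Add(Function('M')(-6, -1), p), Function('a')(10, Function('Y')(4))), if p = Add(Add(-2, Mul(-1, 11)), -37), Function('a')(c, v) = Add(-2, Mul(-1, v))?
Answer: Add(500, Mul(-20, I)) ≈ Add(500.00, Mul(-20.000, I))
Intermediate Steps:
Function('Y')(t) = Mul(2, t)
Function('M')(m, W) = Mul(2, I) (Function('M')(m, W) = Pow(-4, Rational(1, 2)) = Mul(2, I))
p = -50 (p = Add(Add(-2, -11), -37) = Add(-13, -37) = -50)
Mul(Add(Function('M')(-6, -1), p), Function('a')(10, Function('Y')(4))) = Mul(Add(Mul(2, I), -50), Add(-2, Mul(-1, Mul(2, 4)))) = Mul(Add(-50, Mul(2, I)), Add(-2, Mul(-1, 8))) = Mul(Add(-50, Mul(2, I)), Add(-2, -8)) = Mul(Add(-50, Mul(2, I)), -10) = Add(500, Mul(-20, I))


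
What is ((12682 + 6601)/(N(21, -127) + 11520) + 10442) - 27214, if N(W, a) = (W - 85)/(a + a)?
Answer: -24536194643/1463072 ≈ -16770.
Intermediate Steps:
N(W, a) = (-85 + W)/(2*a) (N(W, a) = (-85 + W)/((2*a)) = (-85 + W)*(1/(2*a)) = (-85 + W)/(2*a))
((12682 + 6601)/(N(21, -127) + 11520) + 10442) - 27214 = ((12682 + 6601)/((½)*(-85 + 21)/(-127) + 11520) + 10442) - 27214 = (19283/((½)*(-1/127)*(-64) + 11520) + 10442) - 27214 = (19283/(32/127 + 11520) + 10442) - 27214 = (19283/(1463072/127) + 10442) - 27214 = (19283*(127/1463072) + 10442) - 27214 = (2448941/1463072 + 10442) - 27214 = 15279846765/1463072 - 27214 = -24536194643/1463072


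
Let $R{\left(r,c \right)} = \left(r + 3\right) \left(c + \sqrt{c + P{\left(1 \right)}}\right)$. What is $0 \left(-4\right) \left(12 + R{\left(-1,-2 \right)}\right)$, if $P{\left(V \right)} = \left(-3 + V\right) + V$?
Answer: $0$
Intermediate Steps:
$P{\left(V \right)} = -3 + 2 V$
$R{\left(r,c \right)} = \left(3 + r\right) \left(c + \sqrt{-1 + c}\right)$ ($R{\left(r,c \right)} = \left(r + 3\right) \left(c + \sqrt{c + \left(-3 + 2 \cdot 1\right)}\right) = \left(3 + r\right) \left(c + \sqrt{c + \left(-3 + 2\right)}\right) = \left(3 + r\right) \left(c + \sqrt{c - 1}\right) = \left(3 + r\right) \left(c + \sqrt{-1 + c}\right)$)
$0 \left(-4\right) \left(12 + R{\left(-1,-2 \right)}\right) = 0 \left(-4\right) \left(12 + \left(3 \left(-2\right) + 3 \sqrt{-1 - 2} - -2 - \sqrt{-1 - 2}\right)\right) = 0 \left(12 + \left(-6 + 3 \sqrt{-3} + 2 - \sqrt{-3}\right)\right) = 0 \left(12 + \left(-6 + 3 i \sqrt{3} + 2 - i \sqrt{3}\right)\right) = 0 \left(12 - \left(4 - 2 i \sqrt{3}\right)\right) = 0 \left(8 + 2 i \sqrt{3}\right) = 0$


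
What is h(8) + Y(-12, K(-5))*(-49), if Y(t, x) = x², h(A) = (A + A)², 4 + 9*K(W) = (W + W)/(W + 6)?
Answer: 11132/81 ≈ 137.43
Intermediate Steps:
K(W) = -4/9 + 2*W/(9*(6 + W)) (K(W) = -4/9 + ((W + W)/(W + 6))/9 = -4/9 + ((2*W)/(6 + W))/9 = -4/9 + (2*W/(6 + W))/9 = -4/9 + 2*W/(9*(6 + W)))
h(A) = 4*A² (h(A) = (2*A)² = 4*A²)
h(8) + Y(-12, K(-5))*(-49) = 4*8² + (2*(-12 - 1*(-5))/(9*(6 - 5)))²*(-49) = 4*64 + ((2/9)*(-12 + 5)/1)²*(-49) = 256 + ((2/9)*1*(-7))²*(-49) = 256 + (-14/9)²*(-49) = 256 + (196/81)*(-49) = 256 - 9604/81 = 11132/81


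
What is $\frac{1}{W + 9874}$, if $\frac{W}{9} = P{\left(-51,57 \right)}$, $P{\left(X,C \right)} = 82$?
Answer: $\frac{1}{10612} \approx 9.4233 \cdot 10^{-5}$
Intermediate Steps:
$W = 738$ ($W = 9 \cdot 82 = 738$)
$\frac{1}{W + 9874} = \frac{1}{738 + 9874} = \frac{1}{10612}$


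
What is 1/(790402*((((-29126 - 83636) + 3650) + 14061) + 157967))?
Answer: 1/49728932232 ≈ 2.0109e-11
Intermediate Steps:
1/(790402*((((-29126 - 83636) + 3650) + 14061) + 157967)) = 1/(790402*(((-112762 + 3650) + 14061) + 157967)) = 1/(790402*((-109112 + 14061) + 157967)) = 1/(790402*(-95051 + 157967)) = (1/790402)/62916 = (1/790402)*(1/62916) = 1/49728932232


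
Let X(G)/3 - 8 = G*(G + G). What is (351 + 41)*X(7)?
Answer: 124656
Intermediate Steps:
X(G) = 24 + 6*G² (X(G) = 24 + 3*(G*(G + G)) = 24 + 3*(G*(2*G)) = 24 + 3*(2*G²) = 24 + 6*G²)
(351 + 41)*X(7) = (351 + 41)*(24 + 6*7²) = 392*(24 + 6*49) = 392*(24 + 294) = 392*318 = 124656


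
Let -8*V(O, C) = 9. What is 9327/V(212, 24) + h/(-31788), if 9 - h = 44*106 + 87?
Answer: -131769485/15894 ≈ -8290.5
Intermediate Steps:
V(O, C) = -9/8 (V(O, C) = -⅛*9 = -9/8)
h = -4742 (h = 9 - (44*106 + 87) = 9 - (4664 + 87) = 9 - 1*4751 = 9 - 4751 = -4742)
9327/V(212, 24) + h/(-31788) = 9327/(-9/8) - 4742/(-31788) = 9327*(-8/9) - 4742*(-1/31788) = -24872/3 + 2371/15894 = -131769485/15894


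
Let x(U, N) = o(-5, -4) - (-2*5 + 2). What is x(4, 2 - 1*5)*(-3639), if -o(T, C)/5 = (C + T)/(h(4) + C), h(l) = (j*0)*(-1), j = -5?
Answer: 47307/4 ≈ 11827.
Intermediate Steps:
h(l) = 0 (h(l) = -5*0*(-1) = 0*(-1) = 0)
o(T, C) = -5*(C + T)/C (o(T, C) = -5*(C + T)/(0 + C) = -5*(C + T)/C)
x(U, N) = -13/4 (x(U, N) = (-5 - 5*(-5)/(-4)) - (-2*5 + 2) = (-5 - 5*(-5)*(-¼)) - (-10 + 2) = (-5 - 25/4) - 1*(-8) = -45/4 + 8 = -13/4)
x(4, 2 - 1*5)*(-3639) = -13/4*(-3639) = 47307/4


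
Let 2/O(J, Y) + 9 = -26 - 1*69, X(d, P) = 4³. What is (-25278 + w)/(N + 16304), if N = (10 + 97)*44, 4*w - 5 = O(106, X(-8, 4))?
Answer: -5257565/4370496 ≈ -1.2030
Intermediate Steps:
X(d, P) = 64
O(J, Y) = -1/52 (O(J, Y) = 2/(-9 + (-26 - 1*69)) = 2/(-9 + (-26 - 69)) = 2/(-9 - 95) = 2/(-104) = 2*(-1/104) = -1/52)
w = 259/208 (w = 5/4 + (¼)*(-1/52) = 5/4 - 1/208 = 259/208 ≈ 1.2452)
N = 4708 (N = 107*44 = 4708)
(-25278 + w)/(N + 16304) = (-25278 + 259/208)/(4708 + 16304) = -5257565/208/21012 = -5257565/208*1/21012 = -5257565/4370496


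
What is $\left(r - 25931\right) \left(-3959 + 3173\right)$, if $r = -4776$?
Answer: $24135702$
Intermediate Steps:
$\left(r - 25931\right) \left(-3959 + 3173\right) = \left(-4776 - 25931\right) \left(-3959 + 3173\right) = \left(-30707\right) \left(-786\right) = 24135702$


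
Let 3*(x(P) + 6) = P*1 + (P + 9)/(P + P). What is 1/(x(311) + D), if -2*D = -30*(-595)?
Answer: -933/8235742 ≈ -0.00011329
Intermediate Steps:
D = -8925 (D = -(-15)*(-595) = -½*17850 = -8925)
x(P) = -6 + P/3 + (9 + P)/(6*P) (x(P) = -6 + (P*1 + (P + 9)/(P + P))/3 = -6 + (P + (9 + P)/((2*P)))/3 = -6 + (P + (9 + P)*(1/(2*P)))/3 = -6 + (P + (9 + P)/(2*P))/3 = -6 + (P/3 + (9 + P)/(6*P)) = -6 + P/3 + (9 + P)/(6*P))
1/(x(311) + D) = 1/((⅙)*(9 + 311*(-35 + 2*311))/311 - 8925) = 1/((⅙)*(1/311)*(9 + 311*(-35 + 622)) - 8925) = 1/((⅙)*(1/311)*(9 + 311*587) - 8925) = 1/((⅙)*(1/311)*(9 + 182557) - 8925) = 1/((⅙)*(1/311)*182566 - 8925) = 1/(91283/933 - 8925) = 1/(-8235742/933) = -933/8235742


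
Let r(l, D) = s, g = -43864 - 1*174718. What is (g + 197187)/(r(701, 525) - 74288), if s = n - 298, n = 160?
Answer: 1945/6766 ≈ 0.28747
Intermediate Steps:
s = -138 (s = 160 - 298 = -138)
g = -218582 (g = -43864 - 174718 = -218582)
r(l, D) = -138
(g + 197187)/(r(701, 525) - 74288) = (-218582 + 197187)/(-138 - 74288) = -21395/(-74426) = -21395*(-1/74426) = 1945/6766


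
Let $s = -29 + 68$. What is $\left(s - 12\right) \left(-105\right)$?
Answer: $-2835$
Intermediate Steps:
$s = 39$
$\left(s - 12\right) \left(-105\right) = \left(39 - 12\right) \left(-105\right) = 27 \left(-105\right) = -2835$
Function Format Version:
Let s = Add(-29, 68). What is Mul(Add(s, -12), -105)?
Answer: -2835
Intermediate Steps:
s = 39
Mul(Add(s, -12), -105) = Mul(Add(39, -12), -105) = Mul(27, -105) = -2835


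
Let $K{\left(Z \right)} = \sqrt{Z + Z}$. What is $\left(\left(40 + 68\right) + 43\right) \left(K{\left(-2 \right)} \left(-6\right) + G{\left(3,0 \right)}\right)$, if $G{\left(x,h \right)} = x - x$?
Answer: $- 1812 i \approx - 1812.0 i$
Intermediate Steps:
$G{\left(x,h \right)} = 0$
$K{\left(Z \right)} = \sqrt{2} \sqrt{Z}$ ($K{\left(Z \right)} = \sqrt{2 Z} = \sqrt{2} \sqrt{Z}$)
$\left(\left(40 + 68\right) + 43\right) \left(K{\left(-2 \right)} \left(-6\right) + G{\left(3,0 \right)}\right) = \left(\left(40 + 68\right) + 43\right) \left(\sqrt{2} \sqrt{-2} \left(-6\right) + 0\right) = \left(108 + 43\right) \left(\sqrt{2} i \sqrt{2} \left(-6\right) + 0\right) = 151 \left(2 i \left(-6\right) + 0\right) = 151 \left(- 12 i + 0\right) = 151 \left(- 12 i\right) = - 1812 i$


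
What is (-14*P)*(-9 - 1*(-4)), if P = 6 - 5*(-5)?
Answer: 2170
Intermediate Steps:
P = 31 (P = 6 + 25 = 31)
(-14*P)*(-9 - 1*(-4)) = (-14*31)*(-9 - 1*(-4)) = -434*(-9 + 4) = -434*(-5) = 2170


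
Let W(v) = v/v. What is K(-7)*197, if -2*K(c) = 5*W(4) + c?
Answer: 197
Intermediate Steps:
W(v) = 1
K(c) = -5/2 - c/2 (K(c) = -(5*1 + c)/2 = -(5 + c)/2 = -5/2 - c/2)
K(-7)*197 = (-5/2 - ½*(-7))*197 = (-5/2 + 7/2)*197 = 1*197 = 197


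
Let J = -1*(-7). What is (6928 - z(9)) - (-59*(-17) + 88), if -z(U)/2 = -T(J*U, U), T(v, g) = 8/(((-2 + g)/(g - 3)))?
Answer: 40763/7 ≈ 5823.3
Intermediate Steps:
J = 7
T(v, g) = 8*(-3 + g)/(-2 + g) (T(v, g) = 8/(((-2 + g)/(-3 + g))) = 8*((-3 + g)/(-2 + g)) = 8*(-3 + g)/(-2 + g))
z(U) = 16*(-3 + U)/(-2 + U) (z(U) = -(-2)*8*(-3 + U)/(-2 + U) = -(-16)*(-3 + U)/(-2 + U) = 16*(-3 + U)/(-2 + U))
(6928 - z(9)) - (-59*(-17) + 88) = (6928 - 16*(-3 + 9)/(-2 + 9)) - (-59*(-17) + 88) = (6928 - 16*6/7) - (1003 + 88) = (6928 - 16*6/7) - 1*1091 = (6928 - 1*96/7) - 1091 = (6928 - 96/7) - 1091 = 48400/7 - 1091 = 40763/7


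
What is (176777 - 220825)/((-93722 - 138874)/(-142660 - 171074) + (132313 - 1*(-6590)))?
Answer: -2303225872/7263137733 ≈ -0.31711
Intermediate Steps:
(176777 - 220825)/((-93722 - 138874)/(-142660 - 171074) + (132313 - 1*(-6590))) = -44048/(-232596/(-313734) + (132313 + 6590)) = -44048/(-232596*(-1/313734) + 138903) = -44048/(38766/52289 + 138903) = -44048/7263137733/52289 = -44048*52289/7263137733 = -2303225872/7263137733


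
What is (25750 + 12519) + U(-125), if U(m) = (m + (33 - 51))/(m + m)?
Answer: 9567393/250 ≈ 38270.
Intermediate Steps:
U(m) = (-18 + m)/(2*m) (U(m) = (m - 18)/((2*m)) = (-18 + m)*(1/(2*m)) = (-18 + m)/(2*m))
(25750 + 12519) + U(-125) = (25750 + 12519) + (½)*(-18 - 125)/(-125) = 38269 + (½)*(-1/125)*(-143) = 38269 + 143/250 = 9567393/250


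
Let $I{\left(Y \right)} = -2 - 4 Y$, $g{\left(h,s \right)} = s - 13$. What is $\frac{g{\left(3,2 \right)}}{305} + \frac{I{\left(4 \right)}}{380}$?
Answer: $- \frac{967}{11590} \approx -0.083434$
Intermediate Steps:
$g{\left(h,s \right)} = -13 + s$
$\frac{g{\left(3,2 \right)}}{305} + \frac{I{\left(4 \right)}}{380} = \frac{-13 + 2}{305} + \frac{-2 - 16}{380} = \left(-11\right) \frac{1}{305} + \left(-2 - 16\right) \frac{1}{380} = - \frac{11}{305} - \frac{9}{190} = - \frac{967}{11590}$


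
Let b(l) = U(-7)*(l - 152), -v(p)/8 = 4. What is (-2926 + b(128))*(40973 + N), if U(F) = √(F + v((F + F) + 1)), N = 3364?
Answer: -129730062 - 1064088*I*√39 ≈ -1.2973e+8 - 6.6452e+6*I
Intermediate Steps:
v(p) = -32 (v(p) = -8*4 = -32)
U(F) = √(-32 + F) (U(F) = √(F - 32) = √(-32 + F))
b(l) = I*√39*(-152 + l) (b(l) = √(-32 - 7)*(l - 152) = √(-39)*(-152 + l) = (I*√39)*(-152 + l) = I*√39*(-152 + l))
(-2926 + b(128))*(40973 + N) = (-2926 + I*√39*(-152 + 128))*(40973 + 3364) = (-2926 + I*√39*(-24))*44337 = (-2926 - 24*I*√39)*44337 = -129730062 - 1064088*I*√39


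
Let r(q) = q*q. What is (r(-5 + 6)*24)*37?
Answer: 888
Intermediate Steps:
r(q) = q**2
(r(-5 + 6)*24)*37 = ((-5 + 6)**2*24)*37 = (1**2*24)*37 = (1*24)*37 = 24*37 = 888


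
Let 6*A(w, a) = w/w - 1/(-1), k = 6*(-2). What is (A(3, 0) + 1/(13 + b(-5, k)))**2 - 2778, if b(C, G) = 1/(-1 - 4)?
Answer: -102401951/36864 ≈ -2777.8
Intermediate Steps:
k = -12
b(C, G) = -1/5 (b(C, G) = 1/(-5) = -1/5)
A(w, a) = 1/3 (A(w, a) = (w/w - 1/(-1))/6 = (1 - 1*(-1))/6 = (1 + 1)/6 = (1/6)*2 = 1/3)
(A(3, 0) + 1/(13 + b(-5, k)))**2 - 2778 = (1/3 + 1/(13 - 1/5))**2 - 2778 = (1/3 + 1/(64/5))**2 - 2778 = (1/3 + 5/64)**2 - 2778 = (79/192)**2 - 2778 = 6241/36864 - 2778 = -102401951/36864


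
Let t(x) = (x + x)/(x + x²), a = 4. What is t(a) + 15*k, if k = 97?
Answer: 7277/5 ≈ 1455.4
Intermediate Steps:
t(x) = 2*x/(x + x²) (t(x) = (2*x)/(x + x²) = 2*x/(x + x²))
t(a) + 15*k = 2/(1 + 4) + 15*97 = 2/5 + 1455 = 2*(⅕) + 1455 = ⅖ + 1455 = 7277/5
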